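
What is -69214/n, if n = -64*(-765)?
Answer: -34607/24480 ≈ -1.4137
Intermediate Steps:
n = 48960
-69214/n = -69214/48960 = -69214*1/48960 = -34607/24480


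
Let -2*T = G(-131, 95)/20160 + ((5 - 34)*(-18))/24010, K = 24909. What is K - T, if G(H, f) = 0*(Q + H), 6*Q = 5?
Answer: 598065351/24010 ≈ 24909.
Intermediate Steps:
Q = ⅚ (Q = (⅙)*5 = ⅚ ≈ 0.83333)
G(H, f) = 0 (G(H, f) = 0*(⅚ + H) = 0)
T = -261/24010 (T = -(0/20160 + ((5 - 34)*(-18))/24010)/2 = -(0*(1/20160) - 29*(-18)*(1/24010))/2 = -(0 + 522*(1/24010))/2 = -(0 + 261/12005)/2 = -½*261/12005 = -261/24010 ≈ -0.010870)
K - T = 24909 - 1*(-261/24010) = 24909 + 261/24010 = 598065351/24010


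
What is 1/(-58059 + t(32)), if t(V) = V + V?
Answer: -1/57995 ≈ -1.7243e-5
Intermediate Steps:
t(V) = 2*V
1/(-58059 + t(32)) = 1/(-58059 + 2*32) = 1/(-58059 + 64) = 1/(-57995) = -1/57995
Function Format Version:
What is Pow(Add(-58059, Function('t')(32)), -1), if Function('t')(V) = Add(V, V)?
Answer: Rational(-1, 57995) ≈ -1.7243e-5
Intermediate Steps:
Function('t')(V) = Mul(2, V)
Pow(Add(-58059, Function('t')(32)), -1) = Pow(Add(-58059, Mul(2, 32)), -1) = Pow(Add(-58059, 64), -1) = Pow(-57995, -1) = Rational(-1, 57995)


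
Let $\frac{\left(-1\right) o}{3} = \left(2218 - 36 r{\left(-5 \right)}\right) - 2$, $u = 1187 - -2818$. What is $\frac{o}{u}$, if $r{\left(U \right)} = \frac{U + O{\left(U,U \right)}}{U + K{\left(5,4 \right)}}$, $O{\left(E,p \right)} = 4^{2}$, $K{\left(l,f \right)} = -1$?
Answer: $- \frac{2282}{1335} \approx -1.7094$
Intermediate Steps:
$O{\left(E,p \right)} = 16$
$r{\left(U \right)} = \frac{16 + U}{-1 + U}$ ($r{\left(U \right)} = \frac{U + 16}{U - 1} = \frac{16 + U}{-1 + U}$)
$u = 4005$ ($u = 1187 + 2818 = 4005$)
$o = -6846$ ($o = - 3 \left(\left(2218 - 36 \frac{16 - 5}{-1 - 5}\right) - 2\right) = - 3 \left(\left(2218 - 36 \frac{1}{-6} \cdot 11\right) - 2\right) = - 3 \left(\left(2218 - 36 \left(\left(- \frac{1}{6}\right) 11\right)\right) - 2\right) = - 3 \left(\left(2218 - -66\right) - 2\right) = - 3 \left(\left(2218 + 66\right) - 2\right) = - 3 \left(2284 - 2\right) = \left(-3\right) 2282 = -6846$)
$\frac{o}{u} = - \frac{6846}{4005} = \left(-6846\right) \frac{1}{4005} = - \frac{2282}{1335}$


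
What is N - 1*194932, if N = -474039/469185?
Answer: -30486548153/156395 ≈ -1.9493e+5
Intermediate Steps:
N = -158013/156395 (N = -474039*1/469185 = -158013/156395 ≈ -1.0103)
N - 1*194932 = -158013/156395 - 1*194932 = -158013/156395 - 194932 = -30486548153/156395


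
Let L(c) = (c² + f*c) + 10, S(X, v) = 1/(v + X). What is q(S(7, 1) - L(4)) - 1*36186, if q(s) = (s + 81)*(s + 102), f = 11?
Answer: -2293031/64 ≈ -35829.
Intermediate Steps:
S(X, v) = 1/(X + v)
L(c) = 10 + c² + 11*c (L(c) = (c² + 11*c) + 10 = 10 + c² + 11*c)
q(s) = (81 + s)*(102 + s)
q(S(7, 1) - L(4)) - 1*36186 = (8262 + (1/(7 + 1) - (10 + 4² + 11*4))² + 183*(1/(7 + 1) - (10 + 4² + 11*4))) - 1*36186 = (8262 + (1/8 - (10 + 16 + 44))² + 183*(1/8 - (10 + 16 + 44))) - 36186 = (8262 + (⅛ - 1*70)² + 183*(⅛ - 1*70)) - 36186 = (8262 + (⅛ - 70)² + 183*(⅛ - 70)) - 36186 = (8262 + (-559/8)² + 183*(-559/8)) - 36186 = (8262 + 312481/64 - 102297/8) - 36186 = 22873/64 - 36186 = -2293031/64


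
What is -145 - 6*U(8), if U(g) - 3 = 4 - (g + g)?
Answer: -91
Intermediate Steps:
U(g) = 7 - 2*g (U(g) = 3 + (4 - (g + g)) = 3 + (4 - 2*g) = 7 - 2*g)
-145 - 6*U(8) = -145 - 6*(7 - 2*8) = -145 - 6*(7 - 16) = -145 - 6*(-9) = -145 + 54 = -91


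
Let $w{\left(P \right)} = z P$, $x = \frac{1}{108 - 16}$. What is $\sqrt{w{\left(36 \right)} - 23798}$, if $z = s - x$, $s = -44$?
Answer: $\frac{i \sqrt{13427285}}{23} \approx 159.32 i$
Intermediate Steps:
$x = \frac{1}{92} \approx 0.01087$
$z = - \frac{4049}{92}$ ($z = -44 - \frac{1}{92} = - \frac{4049}{92} \approx -44.011$)
$w{\left(P \right)} = - \frac{4049 P}{92}$
$\sqrt{w{\left(36 \right)} - 23798} = \sqrt{\left(- \frac{4049}{92}\right) 36 - 23798} = \sqrt{- \frac{36441}{23} - 23798} = \sqrt{- \frac{583795}{23}} = \frac{i \sqrt{13427285}}{23}$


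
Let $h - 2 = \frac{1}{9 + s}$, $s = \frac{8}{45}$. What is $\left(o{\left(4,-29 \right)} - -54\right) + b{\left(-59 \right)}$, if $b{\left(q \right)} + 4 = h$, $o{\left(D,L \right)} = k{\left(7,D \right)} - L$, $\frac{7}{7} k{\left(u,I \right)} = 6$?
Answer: $\frac{35976}{413} \approx 87.109$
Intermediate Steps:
$s = \frac{8}{45}$ ($s = 8 \cdot \frac{1}{45} = \frac{8}{45} \approx 0.17778$)
$k{\left(u,I \right)} = 6$
$o{\left(D,L \right)} = 6 - L$
$h = \frac{871}{413}$ ($h = 2 + \frac{1}{9 + \frac{8}{45}} = 2 + \frac{1}{\frac{413}{45}} = 2 + \frac{45}{413} = \frac{871}{413} \approx 2.109$)
$b{\left(q \right)} = - \frac{781}{413}$ ($b{\left(q \right)} = -4 + \frac{871}{413} = - \frac{781}{413}$)
$\left(o{\left(4,-29 \right)} - -54\right) + b{\left(-59 \right)} = \left(\left(6 - -29\right) - -54\right) - \frac{781}{413} = \left(\left(6 + 29\right) + 54\right) - \frac{781}{413} = \left(35 + 54\right) - \frac{781}{413} = 89 - \frac{781}{413} = \frac{35976}{413}$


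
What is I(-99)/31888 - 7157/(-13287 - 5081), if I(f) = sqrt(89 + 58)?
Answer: 7157/18368 + 7*sqrt(3)/31888 ≈ 0.39003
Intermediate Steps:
I(f) = 7*sqrt(3) (I(f) = sqrt(147) = 7*sqrt(3))
I(-99)/31888 - 7157/(-13287 - 5081) = (7*sqrt(3))/31888 - 7157/(-13287 - 5081) = (7*sqrt(3))*(1/31888) - 7157/(-18368) = 7*sqrt(3)/31888 - 7157*(-1/18368) = 7*sqrt(3)/31888 + 7157/18368 = 7157/18368 + 7*sqrt(3)/31888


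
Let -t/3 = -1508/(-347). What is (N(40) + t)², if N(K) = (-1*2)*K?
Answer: 1042256656/120409 ≈ 8656.0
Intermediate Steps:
t = -4524/347 (t = -(-4524)/(-347) = -(-4524)*(-1)/347 = -3*1508/347 = -4524/347 ≈ -13.037)
N(K) = -2*K
(N(40) + t)² = (-2*40 - 4524/347)² = (-80 - 4524/347)² = (-32284/347)² = 1042256656/120409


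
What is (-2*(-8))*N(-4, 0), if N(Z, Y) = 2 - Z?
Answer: 96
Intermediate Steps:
(-2*(-8))*N(-4, 0) = (-2*(-8))*(2 - 1*(-4)) = 16*(2 + 4) = 16*6 = 96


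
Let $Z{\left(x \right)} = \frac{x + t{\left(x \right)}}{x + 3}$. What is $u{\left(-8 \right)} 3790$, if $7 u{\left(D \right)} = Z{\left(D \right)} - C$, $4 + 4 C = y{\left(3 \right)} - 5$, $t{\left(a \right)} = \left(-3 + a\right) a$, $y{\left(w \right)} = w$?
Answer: $- \frac{54955}{7} \approx -7850.7$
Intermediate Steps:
$t{\left(a \right)} = a \left(-3 + a\right)$
$C = - \frac{3}{2}$ ($C = -1 + \frac{3 - 5}{4} = -1 + \frac{1}{4} \left(-2\right) = -1 - \frac{1}{2} = - \frac{3}{2} \approx -1.5$)
$Z{\left(x \right)} = \frac{x + x \left(-3 + x\right)}{3 + x}$ ($Z{\left(x \right)} = \frac{x + x \left(-3 + x\right)}{x + 3} = \frac{x + x \left(-3 + x\right)}{3 + x}$)
$u{\left(D \right)} = \frac{3}{14} + \frac{D \left(-2 + D\right)}{7 \left(3 + D\right)}$ ($u{\left(D \right)} = \frac{\frac{D \left(-2 + D\right)}{3 + D} - - \frac{3}{2}}{7} = \frac{\frac{D \left(-2 + D\right)}{3 + D} + \frac{3}{2}}{7} = \frac{\frac{3}{2} + \frac{D \left(-2 + D\right)}{3 + D}}{7} = \frac{3}{14} + \frac{D \left(-2 + D\right)}{7 \left(3 + D\right)}$)
$u{\left(-8 \right)} 3790 = \frac{9 - -8 + 2 \left(-8\right)^{2}}{14 \left(3 - 8\right)} 3790 = \frac{9 + 8 + 2 \cdot 64}{14 \left(-5\right)} 3790 = \frac{1}{14} \left(- \frac{1}{5}\right) \left(9 + 8 + 128\right) 3790 = \frac{1}{14} \left(- \frac{1}{5}\right) 145 \cdot 3790 = \left(- \frac{29}{14}\right) 3790 = - \frac{54955}{7}$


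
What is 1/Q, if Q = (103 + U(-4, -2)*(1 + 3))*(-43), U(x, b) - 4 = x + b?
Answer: -1/4085 ≈ -0.00024480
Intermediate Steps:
U(x, b) = 4 + b + x (U(x, b) = 4 + (x + b) = 4 + (b + x) = 4 + b + x)
Q = -4085 (Q = (103 + (4 - 2 - 4)*(1 + 3))*(-43) = (103 - 2*4)*(-43) = (103 - 8)*(-43) = 95*(-43) = -4085)
1/Q = 1/(-4085) = -1/4085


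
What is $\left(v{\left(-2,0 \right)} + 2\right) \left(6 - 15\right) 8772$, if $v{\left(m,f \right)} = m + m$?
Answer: $157896$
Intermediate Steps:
$v{\left(m,f \right)} = 2 m$
$\left(v{\left(-2,0 \right)} + 2\right) \left(6 - 15\right) 8772 = \left(2 \left(-2\right) + 2\right) \left(6 - 15\right) 8772 = \left(-4 + 2\right) \left(-9\right) 8772 = \left(-2\right) \left(-9\right) 8772 = 18 \cdot 8772 = 157896$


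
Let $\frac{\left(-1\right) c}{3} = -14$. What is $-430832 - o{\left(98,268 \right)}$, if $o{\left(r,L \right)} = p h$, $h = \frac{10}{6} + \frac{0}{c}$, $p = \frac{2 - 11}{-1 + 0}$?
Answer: $-430847$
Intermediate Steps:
$c = 42$ ($c = \left(-3\right) \left(-14\right) = 42$)
$p = 9$ ($p = - \frac{9}{-1} = \left(-9\right) \left(-1\right) = 9$)
$h = \frac{5}{3}$ ($h = \frac{10}{6} + \frac{0}{42} = 10 \cdot \frac{1}{6} + 0 \cdot \frac{1}{42} = \frac{5}{3} + 0 = \frac{5}{3} \approx 1.6667$)
$o{\left(r,L \right)} = 15$ ($o{\left(r,L \right)} = 9 \cdot \frac{5}{3} = 15$)
$-430832 - o{\left(98,268 \right)} = -430832 - 15 = -430847$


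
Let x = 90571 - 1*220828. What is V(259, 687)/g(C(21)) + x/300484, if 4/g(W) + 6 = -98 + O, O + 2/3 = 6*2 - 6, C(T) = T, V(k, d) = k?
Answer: -5759467115/901452 ≈ -6389.1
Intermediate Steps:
x = -130257 (x = 90571 - 220828 = -130257)
O = 16/3 (O = -⅔ + (6*2 - 6) = -⅔ + (12 - 6) = -⅔ + 6 = 16/3 ≈ 5.3333)
g(W) = -3/74 (g(W) = 4/(-6 + (-98 + 16/3)) = 4/(-6 - 278/3) = 4/(-296/3) = 4*(-3/296) = -3/74)
V(259, 687)/g(C(21)) + x/300484 = 259/(-3/74) - 130257/300484 = 259*(-74/3) - 130257*1/300484 = -19166/3 - 130257/300484 = -5759467115/901452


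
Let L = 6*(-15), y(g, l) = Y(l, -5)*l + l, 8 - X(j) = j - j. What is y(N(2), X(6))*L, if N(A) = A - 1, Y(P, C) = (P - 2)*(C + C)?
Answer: 42480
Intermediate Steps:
Y(P, C) = 2*C*(-2 + P) (Y(P, C) = (-2 + P)*(2*C) = 2*C*(-2 + P))
X(j) = 8 (X(j) = 8 - (j - j) = 8 - 1*0 = 8 + 0 = 8)
N(A) = -1 + A
y(g, l) = l + l*(20 - 10*l) (y(g, l) = (2*(-5)*(-2 + l))*l + l = (20 - 10*l)*l + l = l*(20 - 10*l) + l = l + l*(20 - 10*l))
L = -90
y(N(2), X(6))*L = (8*(21 - 10*8))*(-90) = (8*(21 - 80))*(-90) = (8*(-59))*(-90) = -472*(-90) = 42480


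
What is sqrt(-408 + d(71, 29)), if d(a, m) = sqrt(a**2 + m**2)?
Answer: sqrt(-408 + sqrt(5882)) ≈ 18.202*I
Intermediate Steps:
sqrt(-408 + d(71, 29)) = sqrt(-408 + sqrt(71**2 + 29**2)) = sqrt(-408 + sqrt(5041 + 841)) = sqrt(-408 + sqrt(5882))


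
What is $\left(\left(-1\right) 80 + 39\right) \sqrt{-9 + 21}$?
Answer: $- 82 \sqrt{3} \approx -142.03$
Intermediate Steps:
$\left(\left(-1\right) 80 + 39\right) \sqrt{-9 + 21} = \left(-80 + 39\right) \sqrt{12} = - 41 \cdot 2 \sqrt{3} = - 82 \sqrt{3}$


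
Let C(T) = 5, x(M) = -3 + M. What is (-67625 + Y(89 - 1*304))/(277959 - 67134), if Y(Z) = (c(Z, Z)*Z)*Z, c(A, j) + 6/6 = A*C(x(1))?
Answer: -1992229/8433 ≈ -236.24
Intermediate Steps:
c(A, j) = -1 + 5*A (c(A, j) = -1 + A*5 = -1 + 5*A)
Y(Z) = Z**2*(-1 + 5*Z) (Y(Z) = ((-1 + 5*Z)*Z)*Z = (Z*(-1 + 5*Z))*Z = Z**2*(-1 + 5*Z))
(-67625 + Y(89 - 1*304))/(277959 - 67134) = (-67625 + (89 - 1*304)**2*(-1 + 5*(89 - 1*304)))/(277959 - 67134) = (-67625 + (89 - 304)**2*(-1 + 5*(89 - 304)))/210825 = (-67625 + (-215)**2*(-1 + 5*(-215)))*(1/210825) = (-67625 + 46225*(-1 - 1075))*(1/210825) = (-67625 + 46225*(-1076))*(1/210825) = (-67625 - 49738100)*(1/210825) = -49805725*1/210825 = -1992229/8433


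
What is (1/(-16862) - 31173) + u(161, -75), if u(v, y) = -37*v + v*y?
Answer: -829694711/16862 ≈ -49205.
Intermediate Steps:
(1/(-16862) - 31173) + u(161, -75) = (1/(-16862) - 31173) + 161*(-37 - 75) = (-1/16862 - 31173) + 161*(-112) = -525639127/16862 - 18032 = -829694711/16862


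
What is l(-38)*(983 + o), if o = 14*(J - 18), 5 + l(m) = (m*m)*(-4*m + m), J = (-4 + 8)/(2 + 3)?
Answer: 610871421/5 ≈ 1.2217e+8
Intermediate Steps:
J = ⅘ (J = 4/5 = 4*(⅕) = ⅘ ≈ 0.80000)
l(m) = -5 - 3*m³ (l(m) = -5 + (m*m)*(-4*m + m) = -5 + m²*(-3*m) = -5 - 3*m³)
o = -1204/5 (o = 14*(⅘ - 18) = 14*(-86/5) = -1204/5 ≈ -240.80)
l(-38)*(983 + o) = (-5 - 3*(-38)³)*(983 - 1204/5) = (-5 - 3*(-54872))*(3711/5) = (-5 + 164616)*(3711/5) = 164611*(3711/5) = 610871421/5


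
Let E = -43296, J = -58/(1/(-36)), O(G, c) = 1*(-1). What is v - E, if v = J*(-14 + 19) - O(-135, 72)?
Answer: 53737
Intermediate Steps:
O(G, c) = -1
J = 2088 (J = -58/(-1/36) = -58*(-36) = 2088)
v = 10441 (v = 2088*(-14 + 19) - 1*(-1) = 2088*5 + 1 = 10440 + 1 = 10441)
v - E = 10441 - 1*(-43296) = 10441 + 43296 = 53737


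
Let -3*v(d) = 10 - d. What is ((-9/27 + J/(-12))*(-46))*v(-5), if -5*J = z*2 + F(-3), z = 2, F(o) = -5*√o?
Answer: -184/3 - 115*I*√3/6 ≈ -61.333 - 33.198*I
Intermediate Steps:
v(d) = -10/3 + d/3 (v(d) = -(10 - d)/3 = -10/3 + d/3)
J = -⅘ + I*√3 (J = -(2*2 - 5*I*√3)/5 = -(4 - 5*I*√3)/5 = -⅘ + I*√3 ≈ -0.8 + 1.732*I)
((-9/27 + J/(-12))*(-46))*v(-5) = ((-9/27 + (-⅘ + I*√3)/(-12))*(-46))*(-10/3 + (⅓)*(-5)) = ((-9*1/27 + (-⅘ + I*√3)*(-1/12))*(-46))*(-10/3 - 5/3) = ((-⅓ + (1/15 - I*√3/12))*(-46))*(-5) = ((-4/15 - I*√3/12)*(-46))*(-5) = (184/15 + 23*I*√3/6)*(-5) = -184/3 - 115*I*√3/6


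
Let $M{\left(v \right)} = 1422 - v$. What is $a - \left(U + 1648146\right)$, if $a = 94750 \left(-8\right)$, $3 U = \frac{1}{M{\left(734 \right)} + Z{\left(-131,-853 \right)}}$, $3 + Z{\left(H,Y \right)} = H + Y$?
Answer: $- \frac{2158312961}{897} \approx -2.4061 \cdot 10^{6}$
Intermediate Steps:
$Z{\left(H,Y \right)} = -3 + H + Y$ ($Z{\left(H,Y \right)} = -3 + \left(H + Y\right) = -3 + H + Y$)
$U = - \frac{1}{897}$ ($U = \frac{1}{3 \left(\left(1422 - 734\right) - 987\right)} = \frac{1}{3 \left(688 - 987\right)} = \frac{1}{3 \left(-299\right)} = \frac{1}{3} \left(- \frac{1}{299}\right) = - \frac{1}{897} \approx -0.0011148$)
$a = -758000$
$a - \left(U + 1648146\right) = -758000 - \left(- \frac{1}{897} + 1648146\right) = -758000 - \frac{1478386961}{897} = - \frac{2158312961}{897}$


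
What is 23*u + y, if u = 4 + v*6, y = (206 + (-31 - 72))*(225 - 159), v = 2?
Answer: 7166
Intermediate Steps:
y = 6798 (y = (206 - 103)*66 = 103*66 = 6798)
u = 16 (u = 4 + 2*6 = 4 + 12 = 16)
23*u + y = 23*16 + 6798 = 368 + 6798 = 7166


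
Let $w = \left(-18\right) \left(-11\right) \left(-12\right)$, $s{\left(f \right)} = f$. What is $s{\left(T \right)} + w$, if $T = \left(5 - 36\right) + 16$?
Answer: $-2391$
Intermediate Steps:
$T = -15$ ($T = -31 + 16 = -15$)
$w = -2376$ ($w = 198 \left(-12\right) = -2376$)
$s{\left(T \right)} + w = -15 - 2376 = -2391$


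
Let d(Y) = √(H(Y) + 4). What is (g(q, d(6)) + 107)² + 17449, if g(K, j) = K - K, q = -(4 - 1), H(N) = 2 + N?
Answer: 28898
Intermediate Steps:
d(Y) = √(6 + Y) (d(Y) = √((2 + Y) + 4) = √(6 + Y))
q = -3 (q = -1*3 = -3)
g(K, j) = 0
(g(q, d(6)) + 107)² + 17449 = (0 + 107)² + 17449 = 107² + 17449 = 11449 + 17449 = 28898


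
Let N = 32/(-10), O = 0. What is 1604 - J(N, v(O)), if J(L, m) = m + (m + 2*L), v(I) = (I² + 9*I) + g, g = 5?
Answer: 8002/5 ≈ 1600.4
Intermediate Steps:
N = -16/5 (N = 32*(-⅒) = -16/5 ≈ -3.2000)
v(I) = 5 + I² + 9*I (v(I) = (I² + 9*I) + 5 = 5 + I² + 9*I)
J(L, m) = 2*L + 2*m
1604 - J(N, v(O)) = 1604 - (2*(-16/5) + 2*(5 + 0² + 9*0)) = 1604 - (-32/5 + 2*(5 + 0 + 0)) = 1604 - (-32/5 + 2*5) = 1604 - (-32/5 + 10) = 1604 - 1*18/5 = 1604 - 18/5 = 8002/5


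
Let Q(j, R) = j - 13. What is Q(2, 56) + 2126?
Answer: 2115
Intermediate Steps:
Q(j, R) = -13 + j
Q(2, 56) + 2126 = (-13 + 2) + 2126 = -11 + 2126 = 2115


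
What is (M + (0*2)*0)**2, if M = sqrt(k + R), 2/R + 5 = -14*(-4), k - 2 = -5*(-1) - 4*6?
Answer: -865/51 ≈ -16.961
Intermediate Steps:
k = -17 (k = 2 + (-5*(-1) - 4*6) = 2 + (5 - 24) = 2 - 19 = -17)
R = 2/51 (R = 2/(-5 - 14*(-4)) = 2/(-5 + 56) = 2/51 ≈ 0.039216)
M = I*sqrt(44115)/51 (M = sqrt(-17 + 2/51) = sqrt(-865/51) = I*sqrt(44115)/51 ≈ 4.1183*I)
(M + (0*2)*0)**2 = (I*sqrt(44115)/51 + (0*2)*0)**2 = (I*sqrt(44115)/51 + 0*0)**2 = (I*sqrt(44115)/51 + 0)**2 = (I*sqrt(44115)/51)**2 = -865/51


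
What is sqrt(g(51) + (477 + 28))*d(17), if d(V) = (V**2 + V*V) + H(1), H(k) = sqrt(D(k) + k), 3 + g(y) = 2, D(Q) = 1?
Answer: 6*sqrt(14)*(578 + sqrt(2)) ≈ 13008.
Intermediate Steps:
g(y) = -1 (g(y) = -3 + 2 = -1)
H(k) = sqrt(1 + k)
d(V) = sqrt(2) + 2*V**2 (d(V) = (V**2 + V*V) + sqrt(1 + 1) = (V**2 + V**2) + sqrt(2) = 2*V**2 + sqrt(2) = sqrt(2) + 2*V**2)
sqrt(g(51) + (477 + 28))*d(17) = sqrt(-1 + (477 + 28))*(sqrt(2) + 2*17**2) = sqrt(-1 + 505)*(sqrt(2) + 2*289) = sqrt(504)*(sqrt(2) + 578) = (6*sqrt(14))*(578 + sqrt(2)) = 6*sqrt(14)*(578 + sqrt(2))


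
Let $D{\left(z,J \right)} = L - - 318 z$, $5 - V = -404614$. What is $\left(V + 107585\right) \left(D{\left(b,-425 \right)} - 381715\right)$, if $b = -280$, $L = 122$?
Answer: $-241060105132$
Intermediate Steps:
$V = 404619$ ($V = 5 - -404614 = 5 + 404614 = 404619$)
$D{\left(z,J \right)} = 122 + 318 z$ ($D{\left(z,J \right)} = 122 - - 318 z = 122 + 318 z$)
$\left(V + 107585\right) \left(D{\left(b,-425 \right)} - 381715\right) = \left(404619 + 107585\right) \left(\left(122 + 318 \left(-280\right)\right) - 381715\right) = 512204 \left(\left(122 - 89040\right) - 381715\right) = 512204 \left(-88918 - 381715\right) = 512204 \left(-470633\right) = -241060105132$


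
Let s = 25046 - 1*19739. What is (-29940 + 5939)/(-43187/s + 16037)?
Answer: -127373307/85065172 ≈ -1.4974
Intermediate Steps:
s = 5307 (s = 25046 - 19739 = 5307)
(-29940 + 5939)/(-43187/s + 16037) = (-29940 + 5939)/(-43187/5307 + 16037) = -24001/(-43187*1/5307 + 16037) = -24001/(-43187/5307 + 16037) = -24001/85065172/5307 = -24001*5307/85065172 = -127373307/85065172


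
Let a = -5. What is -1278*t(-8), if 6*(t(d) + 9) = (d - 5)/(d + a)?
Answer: 11289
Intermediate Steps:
t(d) = -53/6 (t(d) = -9 + ((d - 5)/(d - 5))/6 = -9 + ((-5 + d)/(-5 + d))/6 = -9 + (⅙)*1 = -9 + ⅙ = -53/6)
-1278*t(-8) = -1278*(-53/6) = 11289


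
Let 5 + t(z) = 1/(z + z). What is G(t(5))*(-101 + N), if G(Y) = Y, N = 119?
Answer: -441/5 ≈ -88.200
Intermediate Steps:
t(z) = -5 + 1/(2*z) (t(z) = -5 + 1/(z + z) = -5 + 1/(2*z))
G(t(5))*(-101 + N) = (-5 + (1/2)/5)*(-101 + 119) = (-5 + (1/2)*(1/5))*18 = (-5 + 1/10)*18 = -49/10*18 = -441/5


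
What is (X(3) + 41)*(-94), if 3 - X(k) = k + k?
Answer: -3572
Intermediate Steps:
X(k) = 3 - 2*k (X(k) = 3 - (k + k) = 3 - 2*k)
(X(3) + 41)*(-94) = ((3 - 2*3) + 41)*(-94) = ((3 - 6) + 41)*(-94) = (-3 + 41)*(-94) = 38*(-94) = -3572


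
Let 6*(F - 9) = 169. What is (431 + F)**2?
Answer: 7890481/36 ≈ 2.1918e+5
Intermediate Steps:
F = 223/6 (F = 9 + (1/6)*169 = 9 + 169/6 = 223/6 ≈ 37.167)
(431 + F)**2 = (431 + 223/6)**2 = (2809/6)**2 = 7890481/36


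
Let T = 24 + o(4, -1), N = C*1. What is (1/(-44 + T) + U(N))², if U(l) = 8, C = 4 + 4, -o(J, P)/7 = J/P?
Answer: 4225/64 ≈ 66.016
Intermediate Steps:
o(J, P) = -7*J/P
C = 8
N = 8 (N = 8*1 = 8)
T = 52 (T = 24 - 7*4/(-1) = 24 - 7*4*(-1) = 24 + 28 = 52)
(1/(-44 + T) + U(N))² = (1/(-44 + 52) + 8)² = (1/8 + 8)² = (⅛ + 8)² = (65/8)² = 4225/64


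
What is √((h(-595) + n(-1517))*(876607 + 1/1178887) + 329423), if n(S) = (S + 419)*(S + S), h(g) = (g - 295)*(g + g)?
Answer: √5348802765571353942789727/1178887 ≈ 1.9618e+6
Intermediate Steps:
h(g) = 2*g*(-295 + g) (h(g) = (-295 + g)*(2*g) = 2*g*(-295 + g))
n(S) = 2*S*(419 + S) (n(S) = (419 + S)*(2*S) = 2*S*(419 + S))
√((h(-595) + n(-1517))*(876607 + 1/1178887) + 329423) = √((2*(-595)*(-295 - 595) + 2*(-1517)*(419 - 1517))*(876607 + 1/1178887) + 329423) = √((2*(-595)*(-890) + 2*(-1517)*(-1098))*(876607 + 1/1178887) + 329423) = √((1059100 + 3331332)*(1033420596410/1178887) + 329423) = √(4390432*(1033420596410/1178887) + 329423) = √(4537162855937549120/1178887 + 329423) = √(4537163244290041321/1178887) = √5348802765571353942789727/1178887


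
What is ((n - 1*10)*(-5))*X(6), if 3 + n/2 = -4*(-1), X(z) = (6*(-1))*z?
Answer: -1440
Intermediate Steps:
X(z) = -6*z
n = 2 (n = -6 + 2*(-4*(-1)) = -6 + 2*4 = -6 + 8 = 2)
((n - 1*10)*(-5))*X(6) = ((2 - 1*10)*(-5))*(-6*6) = ((2 - 10)*(-5))*(-36) = -8*(-5)*(-36) = 40*(-36) = -1440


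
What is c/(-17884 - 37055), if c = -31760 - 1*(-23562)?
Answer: 8198/54939 ≈ 0.14922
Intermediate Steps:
c = -8198 (c = -31760 + 23562 = -8198)
c/(-17884 - 37055) = -8198/(-17884 - 37055) = -8198/(-54939) = -8198*(-1/54939) = 8198/54939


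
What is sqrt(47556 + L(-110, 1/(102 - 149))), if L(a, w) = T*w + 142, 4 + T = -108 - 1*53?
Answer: sqrt(105372637)/47 ≈ 218.41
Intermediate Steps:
T = -165 (T = -4 + (-108 - 1*53) = -4 + (-108 - 53) = -4 - 161 = -165)
L(a, w) = 142 - 165*w (L(a, w) = -165*w + 142 = 142 - 165*w)
sqrt(47556 + L(-110, 1/(102 - 149))) = sqrt(47556 + (142 - 165/(102 - 149))) = sqrt(47556 + (142 - 165/(-47))) = sqrt(47556 + (142 - 165*(-1/47))) = sqrt(47556 + (142 + 165/47)) = sqrt(47556 + 6839/47) = sqrt(2241971/47) = sqrt(105372637)/47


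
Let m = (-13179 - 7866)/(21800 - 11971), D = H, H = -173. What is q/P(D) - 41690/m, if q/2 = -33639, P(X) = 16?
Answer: 514047065/33672 ≈ 15266.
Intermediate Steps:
D = -173
q = -67278 (q = 2*(-33639) = -67278)
m = -21045/9829 ≈ -2.1411
q/P(D) - 41690/m = -67278/16 - 41690/(-21045/9829) = -67278*1/16 - 41690*(-9829/21045) = -33639/8 + 81954202/4209 = 514047065/33672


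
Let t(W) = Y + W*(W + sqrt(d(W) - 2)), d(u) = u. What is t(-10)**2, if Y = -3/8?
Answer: 558409/64 - 3985*I*sqrt(3) ≈ 8725.1 - 6902.2*I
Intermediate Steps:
Y = -3/8 (Y = -3*1/8 = -3/8 ≈ -0.37500)
t(W) = -3/8 + W*(W + sqrt(-2 + W)) (t(W) = -3/8 + W*(W + sqrt(W - 2)) = -3/8 + W*(W + sqrt(-2 + W)))
t(-10)**2 = (-3/8 + (-10)**2 - 10*sqrt(-2 - 10))**2 = (-3/8 + 100 - 20*I*sqrt(3))**2 = (797/8 - 20*I*sqrt(3))**2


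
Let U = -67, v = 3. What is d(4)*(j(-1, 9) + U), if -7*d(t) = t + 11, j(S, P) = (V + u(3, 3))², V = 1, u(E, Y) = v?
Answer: 765/7 ≈ 109.29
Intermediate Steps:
u(E, Y) = 3
j(S, P) = 16 (j(S, P) = (1 + 3)² = 4² = 16)
d(t) = -11/7 - t/7 (d(t) = -(t + 11)/7 = -(11 + t)/7 = -11/7 - t/7)
d(4)*(j(-1, 9) + U) = (-11/7 - ⅐*4)*(16 - 67) = (-11/7 - 4/7)*(-51) = -15/7*(-51) = 765/7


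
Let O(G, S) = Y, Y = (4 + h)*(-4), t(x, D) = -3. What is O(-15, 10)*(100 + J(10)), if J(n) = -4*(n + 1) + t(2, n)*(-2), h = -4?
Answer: 0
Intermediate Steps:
Y = 0 (Y = (4 - 4)*(-4) = 0*(-4) = 0)
O(G, S) = 0
J(n) = 2 - 4*n (J(n) = -4*(n + 1) - 3*(-2) = -4*(1 + n) + 6 = (-4 - 4*n) + 6 = 2 - 4*n)
O(-15, 10)*(100 + J(10)) = 0*(100 + (2 - 4*10)) = 0*(100 + (2 - 40)) = 0*(100 - 38) = 0*62 = 0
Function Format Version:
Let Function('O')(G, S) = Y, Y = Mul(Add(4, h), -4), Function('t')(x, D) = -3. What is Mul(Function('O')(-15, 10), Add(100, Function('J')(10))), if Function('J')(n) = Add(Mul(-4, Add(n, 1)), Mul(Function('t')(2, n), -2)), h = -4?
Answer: 0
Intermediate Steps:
Y = 0 (Y = Mul(Add(4, -4), -4) = Mul(0, -4) = 0)
Function('O')(G, S) = 0
Function('J')(n) = Add(2, Mul(-4, n)) (Function('J')(n) = Add(Mul(-4, Add(n, 1)), Mul(-3, -2)) = Add(Mul(-4, Add(1, n)), 6) = Add(Add(-4, Mul(-4, n)), 6) = Add(2, Mul(-4, n)))
Mul(Function('O')(-15, 10), Add(100, Function('J')(10))) = Mul(0, Add(100, Add(2, Mul(-4, 10)))) = Mul(0, Add(100, Add(2, -40))) = Mul(0, Add(100, -38)) = Mul(0, 62) = 0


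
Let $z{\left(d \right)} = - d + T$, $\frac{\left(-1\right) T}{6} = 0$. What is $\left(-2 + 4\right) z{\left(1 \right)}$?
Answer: $-2$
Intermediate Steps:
$T = 0$ ($T = \left(-6\right) 0 = 0$)
$z{\left(d \right)} = - d$ ($z{\left(d \right)} = - d + 0 = - d$)
$\left(-2 + 4\right) z{\left(1 \right)} = \left(-2 + 4\right) \left(\left(-1\right) 1\right) = 2 \left(-1\right) = -2$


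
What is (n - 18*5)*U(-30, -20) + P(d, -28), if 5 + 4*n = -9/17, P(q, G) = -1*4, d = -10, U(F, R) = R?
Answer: 31002/17 ≈ 1823.6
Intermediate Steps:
P(q, G) = -4
n = -47/34 (n = -5/4 + (-9/17)/4 = -5/4 + (-9*1/17)/4 = -5/4 + (¼)*(-9/17) = -5/4 - 9/68 = -47/34 ≈ -1.3824)
(n - 18*5)*U(-30, -20) + P(d, -28) = (-47/34 - 18*5)*(-20) - 4 = (-47/34 - 90)*(-20) - 4 = -3107/34*(-20) - 4 = 31070/17 - 4 = 31002/17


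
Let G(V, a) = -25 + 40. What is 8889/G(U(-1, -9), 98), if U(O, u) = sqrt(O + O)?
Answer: 2963/5 ≈ 592.60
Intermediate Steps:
U(O, u) = sqrt(2)*sqrt(O) (U(O, u) = sqrt(2*O) = sqrt(2)*sqrt(O))
G(V, a) = 15
8889/G(U(-1, -9), 98) = 8889/15 = 8889*(1/15) = 2963/5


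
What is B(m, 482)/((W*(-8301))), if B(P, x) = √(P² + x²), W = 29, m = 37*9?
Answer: -√343213/240729 ≈ -0.0024336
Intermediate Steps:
m = 333
B(m, 482)/((W*(-8301))) = √(333² + 482²)/((29*(-8301))) = √(110889 + 232324)/(-240729) = √343213*(-1/240729) = -√343213/240729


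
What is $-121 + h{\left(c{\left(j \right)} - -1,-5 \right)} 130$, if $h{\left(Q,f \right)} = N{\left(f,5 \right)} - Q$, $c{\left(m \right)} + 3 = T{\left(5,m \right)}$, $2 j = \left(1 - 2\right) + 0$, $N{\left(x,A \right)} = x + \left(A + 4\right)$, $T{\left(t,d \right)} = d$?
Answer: $724$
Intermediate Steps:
$N{\left(x,A \right)} = 4 + A + x$ ($N{\left(x,A \right)} = x + \left(4 + A\right) = 4 + A + x$)
$j = - \frac{1}{2}$ ($j = \frac{\left(1 - 2\right) + 0}{2} = \frac{-1 + 0}{2} = \frac{1}{2} \left(-1\right) = - \frac{1}{2} \approx -0.5$)
$c{\left(m \right)} = -3 + m$
$h{\left(Q,f \right)} = 9 + f - Q$ ($h{\left(Q,f \right)} = \left(4 + 5 + f\right) - Q = \left(9 + f\right) - Q = 9 + f - Q$)
$-121 + h{\left(c{\left(j \right)} - -1,-5 \right)} 130 = -121 + \left(9 - 5 - \left(\left(-3 - \frac{1}{2}\right) - -1\right)\right) 130 = -121 + \left(9 - 5 - \left(- \frac{7}{2} + 1\right)\right) 130 = -121 + \left(9 - 5 - - \frac{5}{2}\right) 130 = -121 + \left(9 - 5 + \frac{5}{2}\right) 130 = -121 + \frac{13}{2} \cdot 130 = -121 + 845 = 724$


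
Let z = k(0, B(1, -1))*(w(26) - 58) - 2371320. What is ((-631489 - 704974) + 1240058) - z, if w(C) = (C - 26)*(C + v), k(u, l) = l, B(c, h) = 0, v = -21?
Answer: 2274915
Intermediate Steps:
w(C) = (-26 + C)*(-21 + C) (w(C) = (C - 26)*(C - 21) = (-26 + C)*(-21 + C))
z = -2371320 (z = 0*((546 + 26² - 47*26) - 58) - 2371320 = 0*((546 + 676 - 1222) - 58) - 2371320 = 0*(0 - 58) - 2371320 = 0*(-58) - 2371320 = 0 - 2371320 = -2371320)
((-631489 - 704974) + 1240058) - z = ((-631489 - 704974) + 1240058) - 1*(-2371320) = (-1336463 + 1240058) + 2371320 = -96405 + 2371320 = 2274915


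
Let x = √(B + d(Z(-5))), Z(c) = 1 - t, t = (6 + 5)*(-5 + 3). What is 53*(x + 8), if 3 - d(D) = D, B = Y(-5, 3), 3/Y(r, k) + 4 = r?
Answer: 424 + 53*I*√183/3 ≈ 424.0 + 238.99*I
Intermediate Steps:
t = -22 (t = 11*(-2) = -22)
Y(r, k) = 3/(-4 + r)
B = -⅓ (B = 3/(-4 - 5) = 3/(-9) = 3*(-⅑) = -⅓ ≈ -0.33333)
Z(c) = 23 (Z(c) = 1 - 1*(-22) = 1 + 22 = 23)
d(D) = 3 - D
x = I*√183/3 (x = √(-⅓ + (3 - 1*23)) = √(-⅓ + (3 - 23)) = √(-⅓ - 20) = √(-61/3) = I*√183/3 ≈ 4.5092*I)
53*(x + 8) = 53*(I*√183/3 + 8) = 53*(8 + I*√183/3) = 424 + 53*I*√183/3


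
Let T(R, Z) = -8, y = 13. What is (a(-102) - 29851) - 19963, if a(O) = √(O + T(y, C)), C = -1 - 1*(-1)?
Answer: -49814 + I*√110 ≈ -49814.0 + 10.488*I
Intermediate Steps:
C = 0 (C = -1 + 1 = 0)
a(O) = √(-8 + O) (a(O) = √(O - 8) = √(-8 + O))
(a(-102) - 29851) - 19963 = (√(-8 - 102) - 29851) - 19963 = (√(-110) - 29851) - 19963 = (I*√110 - 29851) - 19963 = (-29851 + I*√110) - 19963 = -49814 + I*√110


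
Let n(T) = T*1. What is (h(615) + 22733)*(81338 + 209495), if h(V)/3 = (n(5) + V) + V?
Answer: 7689042854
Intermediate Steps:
n(T) = T
h(V) = 15 + 6*V (h(V) = 3*((5 + V) + V) = 3*(5 + 2*V) = 15 + 6*V)
(h(615) + 22733)*(81338 + 209495) = ((15 + 6*615) + 22733)*(81338 + 209495) = ((15 + 3690) + 22733)*290833 = (3705 + 22733)*290833 = 26438*290833 = 7689042854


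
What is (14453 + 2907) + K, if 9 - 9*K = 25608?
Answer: 43547/3 ≈ 14516.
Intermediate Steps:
K = -8533/3 (K = 1 - 1/9*25608 = 1 - 8536/3 = -8533/3 ≈ -2844.3)
(14453 + 2907) + K = (14453 + 2907) - 8533/3 = 17360 - 8533/3 = 43547/3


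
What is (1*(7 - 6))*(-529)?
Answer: -529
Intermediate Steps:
(1*(7 - 6))*(-529) = (1*1)*(-529) = 1*(-529) = -529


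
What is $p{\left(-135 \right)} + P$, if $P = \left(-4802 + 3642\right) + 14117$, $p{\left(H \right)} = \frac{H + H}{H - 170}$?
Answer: $\frac{790431}{61} \approx 12958.0$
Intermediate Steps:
$p{\left(H \right)} = \frac{2 H}{-170 + H}$
$P = 12957$ ($P = -1160 + 14117 = 12957$)
$p{\left(-135 \right)} + P = 2 \left(-135\right) \frac{1}{-170 - 135} + 12957 = 2 \left(-135\right) \frac{1}{-305} + 12957 = 2 \left(-135\right) \left(- \frac{1}{305}\right) + 12957 = \frac{54}{61} + 12957 = \frac{790431}{61}$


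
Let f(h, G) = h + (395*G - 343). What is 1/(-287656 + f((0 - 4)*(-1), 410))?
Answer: -1/126045 ≈ -7.9337e-6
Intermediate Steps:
f(h, G) = -343 + h + 395*G (f(h, G) = h + (-343 + 395*G) = -343 + h + 395*G)
1/(-287656 + f((0 - 4)*(-1), 410)) = 1/(-287656 + (-343 + (0 - 4)*(-1) + 395*410)) = 1/(-287656 + (-343 - 4*(-1) + 161950)) = 1/(-287656 + (-343 + 4 + 161950)) = 1/(-287656 + 161611) = 1/(-126045) = -1/126045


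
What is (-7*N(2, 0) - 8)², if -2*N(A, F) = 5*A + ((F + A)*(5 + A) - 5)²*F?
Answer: 729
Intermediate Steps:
N(A, F) = -5*A/2 - F*(-5 + (5 + A)*(A + F))²/2 (N(A, F) = -(5*A + ((F + A)*(5 + A) - 5)²*F)/2 = -(5*A + ((A + F)*(5 + A) - 5)²*F)/2 = -(5*A + ((5 + A)*(A + F) - 5)²*F)/2 = -(5*A + (-5 + (5 + A)*(A + F))²*F)/2 = -(5*A + F*(-5 + (5 + A)*(A + F))²)/2 = -5*A/2 - F*(-5 + (5 + A)*(A + F))²/2)
(-7*N(2, 0) - 8)² = (-7*(-5/2*2 - ½*0*(-5 + 2² + 5*2 + 5*0 + 2*0)²) - 8)² = (-7*(-5 - ½*0*(-5 + 4 + 10 + 0 + 0)²) - 8)² = (-7*(-5 - ½*0*9²) - 8)² = (-7*(-5 - ½*0*81) - 8)² = (-7*(-5 + 0) - 8)² = (-7*(-5) - 8)² = (35 - 8)² = 27² = 729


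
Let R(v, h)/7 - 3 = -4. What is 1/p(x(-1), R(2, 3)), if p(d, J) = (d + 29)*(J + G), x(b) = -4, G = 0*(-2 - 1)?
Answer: -1/175 ≈ -0.0057143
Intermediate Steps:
G = 0 (G = 0*(-3) = 0)
R(v, h) = -7 (R(v, h) = 21 + 7*(-4) = 21 - 28 = -7)
p(d, J) = J*(29 + d) (p(d, J) = (d + 29)*(J + 0) = (29 + d)*J = J*(29 + d))
1/p(x(-1), R(2, 3)) = 1/(-7*(29 - 4)) = 1/(-7*25) = 1/(-175) = -1/175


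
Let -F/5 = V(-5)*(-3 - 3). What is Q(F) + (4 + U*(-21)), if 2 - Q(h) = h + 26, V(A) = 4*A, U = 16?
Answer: 244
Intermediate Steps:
F = -600 (F = -5*4*(-5)*(-3 - 3) = -(-100)*(-6) = -5*120 = -600)
Q(h) = -24 - h (Q(h) = 2 - (h + 26) = 2 - (26 + h) = 2 + (-26 - h) = -24 - h)
Q(F) + (4 + U*(-21)) = (-24 - 1*(-600)) + (4 + 16*(-21)) = (-24 + 600) + (4 - 336) = 576 - 332 = 244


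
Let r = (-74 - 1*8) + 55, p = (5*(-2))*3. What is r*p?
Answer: 810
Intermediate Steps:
p = -30 (p = -10*3 = -30)
r = -27 (r = (-74 - 8) + 55 = -82 + 55 = -27)
r*p = -27*(-30) = 810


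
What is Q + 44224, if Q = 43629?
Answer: 87853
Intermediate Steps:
Q + 44224 = 43629 + 44224 = 87853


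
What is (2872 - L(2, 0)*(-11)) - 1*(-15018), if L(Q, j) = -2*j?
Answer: 17890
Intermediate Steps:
(2872 - L(2, 0)*(-11)) - 1*(-15018) = (2872 - -2*0*(-11)) - 1*(-15018) = (2872 - 0*(-11)) + 15018 = (2872 - 0) + 15018 = (2872 - 1*0) + 15018 = (2872 + 0) + 15018 = 2872 + 15018 = 17890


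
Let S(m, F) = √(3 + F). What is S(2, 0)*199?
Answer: 199*√3 ≈ 344.68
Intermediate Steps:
S(2, 0)*199 = √(3 + 0)*199 = √3*199 = 199*√3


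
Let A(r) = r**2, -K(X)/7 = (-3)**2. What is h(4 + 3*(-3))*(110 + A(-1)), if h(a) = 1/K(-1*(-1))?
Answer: -37/21 ≈ -1.7619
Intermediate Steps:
K(X) = -63 (K(X) = -7*(-3)**2 = -7*9 = -63)
h(a) = -1/63 (h(a) = 1/(-63) = -1/63)
h(4 + 3*(-3))*(110 + A(-1)) = -(110 + (-1)**2)/63 = -(110 + 1)/63 = -1/63*111 = -37/21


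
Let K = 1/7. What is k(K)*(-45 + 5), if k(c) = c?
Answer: -40/7 ≈ -5.7143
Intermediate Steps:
K = ⅐ ≈ 0.14286
k(K)*(-45 + 5) = (-45 + 5)/7 = (⅐)*(-40) = -40/7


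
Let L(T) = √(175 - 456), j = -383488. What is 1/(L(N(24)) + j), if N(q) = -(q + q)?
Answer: -383488/147063046425 - I*√281/147063046425 ≈ -2.6076e-6 - 1.1399e-10*I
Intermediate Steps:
N(q) = -2*q
L(T) = I*√281 (L(T) = √(-281) = I*√281)
1/(L(N(24)) + j) = 1/(I*√281 - 383488) = 1/(-383488 + I*√281)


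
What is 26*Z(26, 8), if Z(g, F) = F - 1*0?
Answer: 208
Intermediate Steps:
Z(g, F) = F (Z(g, F) = F + 0 = F)
26*Z(26, 8) = 26*8 = 208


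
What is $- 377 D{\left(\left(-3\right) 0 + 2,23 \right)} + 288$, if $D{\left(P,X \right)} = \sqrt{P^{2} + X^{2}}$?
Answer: $288 - 377 \sqrt{533} \approx -8415.7$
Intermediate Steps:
$- 377 D{\left(\left(-3\right) 0 + 2,23 \right)} + 288 = - 377 \sqrt{\left(\left(-3\right) 0 + 2\right)^{2} + 23^{2}} + 288 = - 377 \sqrt{\left(0 + 2\right)^{2} + 529} + 288 = - 377 \sqrt{2^{2} + 529} + 288 = - 377 \sqrt{4 + 529} + 288 = - 377 \sqrt{533} + 288 = 288 - 377 \sqrt{533}$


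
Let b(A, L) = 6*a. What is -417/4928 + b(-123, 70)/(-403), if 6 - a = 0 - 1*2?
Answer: -404595/1985984 ≈ -0.20373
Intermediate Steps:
a = 8 (a = 6 - (0 - 1*2) = 6 - (0 - 2) = 6 - 1*(-2) = 6 + 2 = 8)
b(A, L) = 48 (b(A, L) = 6*8 = 48)
-417/4928 + b(-123, 70)/(-403) = -417/4928 + 48/(-403) = -417*1/4928 + 48*(-1/403) = -417/4928 - 48/403 = -404595/1985984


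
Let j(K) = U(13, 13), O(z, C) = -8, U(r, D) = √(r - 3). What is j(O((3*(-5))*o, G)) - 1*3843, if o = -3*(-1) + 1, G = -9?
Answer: -3843 + √10 ≈ -3839.8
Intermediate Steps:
o = 4 (o = 3 + 1 = 4)
U(r, D) = √(-3 + r)
j(K) = √10 (j(K) = √(-3 + 13) = √10)
j(O((3*(-5))*o, G)) - 1*3843 = √10 - 1*3843 = √10 - 3843 = -3843 + √10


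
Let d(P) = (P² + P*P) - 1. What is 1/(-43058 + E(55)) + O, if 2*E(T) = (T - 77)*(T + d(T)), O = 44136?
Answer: 4863875471/110202 ≈ 44136.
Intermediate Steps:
d(P) = -1 + 2*P² (d(P) = (P² + P²) - 1 = 2*P² - 1 = -1 + 2*P²)
E(T) = (-77 + T)*(-1 + T + 2*T²)/2 (E(T) = ((T - 77)*(T + (-1 + 2*T²)))/2 = ((-77 + T)*(-1 + T + 2*T²))/2 = (-77 + T)*(-1 + T + 2*T²)/2)
1/(-43058 + E(55)) + O = 1/(-43058 + (77/2 + 55³ - 39*55 - 153/2*55²)) + 44136 = 1/(-43058 + (77/2 + 166375 - 2145 - 153/2*3025)) + 44136 = 1/(-43058 + (77/2 + 166375 - 2145 - 462825/2)) + 44136 = 1/(-43058 - 67144) + 44136 = 1/(-110202) + 44136 = -1/110202 + 44136 = 4863875471/110202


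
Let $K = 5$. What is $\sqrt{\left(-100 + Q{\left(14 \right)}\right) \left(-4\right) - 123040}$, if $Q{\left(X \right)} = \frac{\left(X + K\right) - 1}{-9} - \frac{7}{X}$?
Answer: $i \sqrt{122630} \approx 350.19 i$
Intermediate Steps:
$Q{\left(X \right)} = - \frac{4}{9} - \frac{7}{X} - \frac{X}{9}$ ($Q{\left(X \right)} = \frac{\left(X + 5\right) - 1}{-9} - \frac{7}{X} = \left(\left(5 + X\right) - 1\right) \left(- \frac{1}{9}\right) - \frac{7}{X} = \left(4 + X\right) \left(- \frac{1}{9}\right) - \frac{7}{X} = \left(- \frac{4}{9} - \frac{X}{9}\right) - \frac{7}{X} = - \frac{4}{9} - \frac{7}{X} - \frac{X}{9}$)
$\sqrt{\left(-100 + Q{\left(14 \right)}\right) \left(-4\right) - 123040} = \sqrt{\left(-100 + \frac{-63 - 14 \left(4 + 14\right)}{9 \cdot 14}\right) \left(-4\right) - 123040} = \sqrt{\left(-100 + \frac{1}{9} \cdot \frac{1}{14} \left(-63 - 14 \cdot 18\right)\right) \left(-4\right) - 123040} = \sqrt{\left(-100 + \frac{1}{9} \cdot \frac{1}{14} \left(-63 - 252\right)\right) \left(-4\right) - 123040} = \sqrt{\left(-100 + \frac{1}{9} \cdot \frac{1}{14} \left(-315\right)\right) \left(-4\right) - 123040} = \sqrt{\left(-100 - \frac{5}{2}\right) \left(-4\right) - 123040} = \sqrt{\left(- \frac{205}{2}\right) \left(-4\right) - 123040} = \sqrt{410 - 123040} = \sqrt{-122630} = i \sqrt{122630}$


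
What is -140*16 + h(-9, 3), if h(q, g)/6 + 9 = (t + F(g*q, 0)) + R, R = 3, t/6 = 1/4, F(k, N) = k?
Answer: -2429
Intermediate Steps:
t = 3/2 (t = 6*(1/4) = 6*(1*(¼)) = 6*(¼) = 3/2 ≈ 1.5000)
h(q, g) = -27 + 6*g*q (h(q, g) = -54 + 6*((3/2 + g*q) + 3) = -54 + 6*(9/2 + g*q) = -54 + (27 + 6*g*q) = -27 + 6*g*q)
-140*16 + h(-9, 3) = -140*16 + (-27 + 6*3*(-9)) = -2240 + (-27 - 162) = -2240 - 189 = -2429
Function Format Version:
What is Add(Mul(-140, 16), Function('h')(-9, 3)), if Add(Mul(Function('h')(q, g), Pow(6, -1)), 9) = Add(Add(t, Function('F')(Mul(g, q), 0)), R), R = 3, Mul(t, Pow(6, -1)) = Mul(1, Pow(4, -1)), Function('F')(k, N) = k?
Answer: -2429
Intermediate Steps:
t = Rational(3, 2) (t = Mul(6, Mul(1, Pow(4, -1))) = Mul(6, Mul(1, Rational(1, 4))) = Mul(6, Rational(1, 4)) = Rational(3, 2) ≈ 1.5000)
Function('h')(q, g) = Add(-27, Mul(6, g, q)) (Function('h')(q, g) = Add(-54, Mul(6, Add(Add(Rational(3, 2), Mul(g, q)), 3))) = Add(-54, Mul(6, Add(Rational(9, 2), Mul(g, q)))) = Add(-54, Add(27, Mul(6, g, q))) = Add(-27, Mul(6, g, q)))
Add(Mul(-140, 16), Function('h')(-9, 3)) = Add(Mul(-140, 16), Add(-27, Mul(6, 3, -9))) = Add(-2240, Add(-27, -162)) = Add(-2240, -189) = -2429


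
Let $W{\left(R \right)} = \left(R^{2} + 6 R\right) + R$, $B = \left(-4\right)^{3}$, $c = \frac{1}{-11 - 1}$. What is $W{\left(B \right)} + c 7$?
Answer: $\frac{43769}{12} \approx 3647.4$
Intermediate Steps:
$c = - \frac{1}{12}$ ($c = \frac{1}{-12} = - \frac{1}{12} \approx -0.083333$)
$B = -64$
$W{\left(R \right)} = R^{2} + 7 R$
$W{\left(B \right)} + c 7 = - 64 \left(7 - 64\right) - \frac{7}{12} = \left(-64\right) \left(-57\right) - \frac{7}{12} = 3648 - \frac{7}{12} = \frac{43769}{12}$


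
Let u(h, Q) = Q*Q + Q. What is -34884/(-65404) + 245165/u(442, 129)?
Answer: 830988817/54841254 ≈ 15.153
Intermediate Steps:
u(h, Q) = Q + Q**2 (u(h, Q) = Q**2 + Q = Q + Q**2)
-34884/(-65404) + 245165/u(442, 129) = -34884/(-65404) + 245165/((129*(1 + 129))) = -34884*(-1/65404) + 245165/((129*130)) = 8721/16351 + 245165/16770 = 8721/16351 + 245165*(1/16770) = 8721/16351 + 49033/3354 = 830988817/54841254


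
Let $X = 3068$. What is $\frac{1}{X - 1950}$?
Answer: $\frac{1}{1118} \approx 0.00089445$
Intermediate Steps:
$\frac{1}{X - 1950} = \frac{1}{3068 - 1950} = \frac{1}{1118}$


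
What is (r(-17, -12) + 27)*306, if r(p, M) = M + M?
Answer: 918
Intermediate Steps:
r(p, M) = 2*M
(r(-17, -12) + 27)*306 = (2*(-12) + 27)*306 = (-24 + 27)*306 = 3*306 = 918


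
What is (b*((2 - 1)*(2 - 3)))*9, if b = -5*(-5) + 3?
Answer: -252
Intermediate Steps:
b = 28 (b = 25 + 3 = 28)
(b*((2 - 1)*(2 - 3)))*9 = (28*((2 - 1)*(2 - 3)))*9 = (28*(1*(-1)))*9 = (28*(-1))*9 = -28*9 = -252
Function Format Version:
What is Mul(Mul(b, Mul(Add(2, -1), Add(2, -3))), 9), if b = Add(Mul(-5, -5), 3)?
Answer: -252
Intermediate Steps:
b = 28 (b = Add(25, 3) = 28)
Mul(Mul(b, Mul(Add(2, -1), Add(2, -3))), 9) = Mul(Mul(28, Mul(Add(2, -1), Add(2, -3))), 9) = Mul(Mul(28, Mul(1, -1)), 9) = Mul(Mul(28, -1), 9) = Mul(-28, 9) = -252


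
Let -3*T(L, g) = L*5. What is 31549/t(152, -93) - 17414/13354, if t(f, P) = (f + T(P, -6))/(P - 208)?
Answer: -63409127622/2049839 ≈ -30934.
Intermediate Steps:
T(L, g) = -5*L/3 (T(L, g) = -L*5/3 = -5*L/3)
t(f, P) = (f - 5*P/3)/(-208 + P) (t(f, P) = (f - 5*P/3)/(P - 208) = (f - 5*P/3)/(-208 + P))
31549/t(152, -93) - 17414/13354 = 31549/(((152 - 5/3*(-93))/(-208 - 93))) - 17414/13354 = 31549/(((152 + 155)/(-301))) - 17414*1/13354 = 31549/((-1/301*307)) - 8707/6677 = 31549/(-307/301) - 8707/6677 = 31549*(-301/307) - 8707/6677 = -9496249/307 - 8707/6677 = -63409127622/2049839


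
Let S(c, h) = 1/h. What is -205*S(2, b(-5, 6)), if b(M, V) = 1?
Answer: -205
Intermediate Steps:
-205*S(2, b(-5, 6)) = -205/1 = -205*1 = -205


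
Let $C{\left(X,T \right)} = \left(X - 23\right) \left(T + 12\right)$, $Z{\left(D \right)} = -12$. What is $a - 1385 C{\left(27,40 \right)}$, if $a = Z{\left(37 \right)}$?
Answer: $-288092$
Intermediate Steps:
$a = -12$
$C{\left(X,T \right)} = \left(-23 + X\right) \left(12 + T\right)$
$a - 1385 C{\left(27,40 \right)} = -12 - 1385 \left(-276 - 920 + 12 \cdot 27 + 40 \cdot 27\right) = -12 - 1385 \left(-276 - 920 + 324 + 1080\right) = -12 - 288080 = -288092$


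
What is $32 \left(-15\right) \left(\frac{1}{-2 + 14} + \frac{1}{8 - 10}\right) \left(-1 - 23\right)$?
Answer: $-4800$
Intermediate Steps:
$32 \left(-15\right) \left(\frac{1}{-2 + 14} + \frac{1}{8 - 10}\right) \left(-1 - 23\right) = - 480 \left(\frac{1}{12} + \frac{1}{-2}\right) \left(-24\right) = - 480 \left(\frac{1}{12} - \frac{1}{2}\right) \left(-24\right) = - 480 \left(\left(- \frac{5}{12}\right) \left(-24\right)\right) = \left(-480\right) 10 = -4800$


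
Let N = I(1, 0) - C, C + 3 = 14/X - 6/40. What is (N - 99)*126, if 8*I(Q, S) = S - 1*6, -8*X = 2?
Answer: -25578/5 ≈ -5115.6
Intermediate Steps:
X = -¼ (X = -⅛*2 = -¼ ≈ -0.25000)
C = -1183/20 (C = -3 + (14/(-¼) - 6/40) = -3 + (14*(-4) - 6*1/40) = -3 + (-56 - 3/20) = -3 - 1123/20 = -1183/20 ≈ -59.150)
I(Q, S) = -¾ + S/8 (I(Q, S) = (S - 1*6)/8 = (S - 6)/8 = (-6 + S)/8 = -¾ + S/8)
N = 292/5 (N = (-¾ + (⅛)*0) - 1*(-1183/20) = (-¾ + 0) + 1183/20 = -¾ + 1183/20 = 292/5 ≈ 58.400)
(N - 99)*126 = (292/5 - 99)*126 = -203/5*126 = -25578/5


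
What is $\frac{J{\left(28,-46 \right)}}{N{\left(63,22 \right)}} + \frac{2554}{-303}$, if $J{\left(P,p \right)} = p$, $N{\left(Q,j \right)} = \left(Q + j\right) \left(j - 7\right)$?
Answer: $- \frac{1090096}{128775} \approx -8.4651$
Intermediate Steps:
$N{\left(Q,j \right)} = \left(-7 + j\right) \left(Q + j\right)$ ($N{\left(Q,j \right)} = \left(Q + j\right) \left(-7 + j\right) = \left(-7 + j\right) \left(Q + j\right)$)
$\frac{J{\left(28,-46 \right)}}{N{\left(63,22 \right)}} + \frac{2554}{-303} = - \frac{46}{22^{2} - 441 - 154 + 63 \cdot 22} + \frac{2554}{-303} = - \frac{46}{484 - 441 - 154 + 1386} + 2554 \left(- \frac{1}{303}\right) = - \frac{46}{1275} - \frac{2554}{303} = - \frac{1090096}{128775}$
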